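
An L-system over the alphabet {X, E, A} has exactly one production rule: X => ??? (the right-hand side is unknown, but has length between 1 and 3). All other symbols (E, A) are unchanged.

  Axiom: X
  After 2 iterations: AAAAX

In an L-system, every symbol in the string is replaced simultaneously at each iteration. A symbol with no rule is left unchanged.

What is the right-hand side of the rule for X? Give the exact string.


Answer: AAX

Derivation:
Trying X => AAX:
  Step 0: X
  Step 1: AAX
  Step 2: AAAAX
Matches the given result.


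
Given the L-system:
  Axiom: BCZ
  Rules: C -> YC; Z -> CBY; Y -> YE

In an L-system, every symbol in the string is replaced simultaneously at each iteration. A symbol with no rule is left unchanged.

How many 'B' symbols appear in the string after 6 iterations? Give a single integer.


Step 0: BCZ  (1 'B')
Step 1: BYCCBY  (2 'B')
Step 2: BYEYCYCBYE  (2 'B')
Step 3: BYEEYEYCYEYCBYEE  (2 'B')
Step 4: BYEEEYEEYEYCYEEYEYCBYEEE  (2 'B')
Step 5: BYEEEEYEEEYEEYEYCYEEEYEEYEYCBYEEEE  (2 'B')
Step 6: BYEEEEEYEEEEYEEEYEEYEYCYEEEEYEEEYEEYEYCBYEEEEE  (2 'B')

Answer: 2


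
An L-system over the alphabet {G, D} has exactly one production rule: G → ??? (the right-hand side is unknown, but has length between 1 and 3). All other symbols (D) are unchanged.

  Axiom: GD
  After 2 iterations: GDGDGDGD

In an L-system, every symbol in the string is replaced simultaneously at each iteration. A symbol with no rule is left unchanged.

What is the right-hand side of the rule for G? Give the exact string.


Trying G → GDG:
  Step 0: GD
  Step 1: GDGD
  Step 2: GDGDGDGD
Matches the given result.

Answer: GDG


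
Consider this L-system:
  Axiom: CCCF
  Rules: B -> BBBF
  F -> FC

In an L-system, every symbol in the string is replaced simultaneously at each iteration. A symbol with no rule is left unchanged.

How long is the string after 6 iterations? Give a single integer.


Step 0: length = 4
Step 1: length = 5
Step 2: length = 6
Step 3: length = 7
Step 4: length = 8
Step 5: length = 9
Step 6: length = 10

Answer: 10


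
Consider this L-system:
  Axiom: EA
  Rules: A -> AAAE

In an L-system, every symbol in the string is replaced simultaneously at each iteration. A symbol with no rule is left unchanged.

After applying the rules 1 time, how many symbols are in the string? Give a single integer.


Step 0: length = 2
Step 1: length = 5

Answer: 5


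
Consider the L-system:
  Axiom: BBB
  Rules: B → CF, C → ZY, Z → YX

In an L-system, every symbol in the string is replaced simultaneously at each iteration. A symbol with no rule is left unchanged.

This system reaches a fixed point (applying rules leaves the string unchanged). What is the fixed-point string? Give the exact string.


Answer: YXYFYXYFYXYF

Derivation:
Step 0: BBB
Step 1: CFCFCF
Step 2: ZYFZYFZYF
Step 3: YXYFYXYFYXYF
Step 4: YXYFYXYFYXYF  (unchanged — fixed point at step 3)


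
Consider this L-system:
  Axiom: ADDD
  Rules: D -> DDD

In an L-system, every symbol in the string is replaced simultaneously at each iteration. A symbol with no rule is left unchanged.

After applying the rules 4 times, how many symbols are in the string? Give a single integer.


Step 0: length = 4
Step 1: length = 10
Step 2: length = 28
Step 3: length = 82
Step 4: length = 244

Answer: 244


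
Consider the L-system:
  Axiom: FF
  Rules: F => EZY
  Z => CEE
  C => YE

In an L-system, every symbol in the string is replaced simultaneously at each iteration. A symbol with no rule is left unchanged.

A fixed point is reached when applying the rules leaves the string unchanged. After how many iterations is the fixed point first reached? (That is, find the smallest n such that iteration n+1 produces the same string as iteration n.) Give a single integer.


Answer: 3

Derivation:
Step 0: FF
Step 1: EZYEZY
Step 2: ECEEYECEEY
Step 3: EYEEEYEYEEEY
Step 4: EYEEEYEYEEEY  (unchanged — fixed point at step 3)


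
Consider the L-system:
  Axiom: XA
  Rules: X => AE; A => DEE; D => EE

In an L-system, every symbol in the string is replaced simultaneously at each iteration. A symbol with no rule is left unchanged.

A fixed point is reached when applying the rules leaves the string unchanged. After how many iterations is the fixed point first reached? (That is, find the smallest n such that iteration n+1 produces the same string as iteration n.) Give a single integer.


Step 0: XA
Step 1: AEDEE
Step 2: DEEEEEEE
Step 3: EEEEEEEEE
Step 4: EEEEEEEEE  (unchanged — fixed point at step 3)

Answer: 3


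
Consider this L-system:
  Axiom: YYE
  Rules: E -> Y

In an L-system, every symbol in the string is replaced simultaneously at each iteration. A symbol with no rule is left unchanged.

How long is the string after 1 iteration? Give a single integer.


Answer: 3

Derivation:
Step 0: length = 3
Step 1: length = 3


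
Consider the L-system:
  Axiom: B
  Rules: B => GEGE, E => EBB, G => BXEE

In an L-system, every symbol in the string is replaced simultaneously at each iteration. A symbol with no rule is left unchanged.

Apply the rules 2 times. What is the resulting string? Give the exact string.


Answer: BXEEEBBBXEEEBB

Derivation:
Step 0: B
Step 1: GEGE
Step 2: BXEEEBBBXEEEBB


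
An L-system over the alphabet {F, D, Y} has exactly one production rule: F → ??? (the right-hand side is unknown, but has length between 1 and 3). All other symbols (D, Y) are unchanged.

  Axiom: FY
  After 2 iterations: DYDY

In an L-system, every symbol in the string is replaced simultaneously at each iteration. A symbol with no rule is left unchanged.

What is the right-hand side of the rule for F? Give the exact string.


Trying F → DYD:
  Step 0: FY
  Step 1: DYDY
  Step 2: DYDY
Matches the given result.

Answer: DYD


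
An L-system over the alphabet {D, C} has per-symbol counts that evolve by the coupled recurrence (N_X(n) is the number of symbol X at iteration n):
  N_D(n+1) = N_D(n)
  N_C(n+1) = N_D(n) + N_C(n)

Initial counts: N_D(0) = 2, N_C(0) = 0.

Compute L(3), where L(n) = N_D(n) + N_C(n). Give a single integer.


Answer: 8

Derivation:
Step 0: N_D=2, N_C=0, L=2
Step 1: N_D=2, N_C=2, L=4
Step 2: N_D=2, N_C=4, L=6
Step 3: N_D=2, N_C=6, L=8


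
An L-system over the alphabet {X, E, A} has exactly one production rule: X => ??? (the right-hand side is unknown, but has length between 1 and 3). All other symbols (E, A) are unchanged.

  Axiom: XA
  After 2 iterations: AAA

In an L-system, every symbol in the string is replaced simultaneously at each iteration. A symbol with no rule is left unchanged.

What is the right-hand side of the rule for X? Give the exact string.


Answer: AA

Derivation:
Trying X => AA:
  Step 0: XA
  Step 1: AAA
  Step 2: AAA
Matches the given result.


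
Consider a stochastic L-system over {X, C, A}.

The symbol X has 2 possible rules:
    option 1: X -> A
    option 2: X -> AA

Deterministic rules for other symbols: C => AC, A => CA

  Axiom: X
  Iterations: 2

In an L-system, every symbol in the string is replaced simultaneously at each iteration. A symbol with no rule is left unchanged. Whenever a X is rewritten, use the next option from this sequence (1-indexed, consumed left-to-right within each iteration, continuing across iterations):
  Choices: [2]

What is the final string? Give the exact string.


Step 0: X
Step 1: AA  (used choices [2])
Step 2: CACA  (used choices [])

Answer: CACA


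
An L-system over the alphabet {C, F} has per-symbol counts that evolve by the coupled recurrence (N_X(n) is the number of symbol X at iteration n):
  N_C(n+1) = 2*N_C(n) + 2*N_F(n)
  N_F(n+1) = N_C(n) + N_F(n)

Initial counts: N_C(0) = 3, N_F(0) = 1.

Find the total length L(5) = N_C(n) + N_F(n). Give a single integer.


Step 0: N_C=3, N_F=1, L=4
Step 1: N_C=8, N_F=4, L=12
Step 2: N_C=24, N_F=12, L=36
Step 3: N_C=72, N_F=36, L=108
Step 4: N_C=216, N_F=108, L=324
Step 5: N_C=648, N_F=324, L=972

Answer: 972


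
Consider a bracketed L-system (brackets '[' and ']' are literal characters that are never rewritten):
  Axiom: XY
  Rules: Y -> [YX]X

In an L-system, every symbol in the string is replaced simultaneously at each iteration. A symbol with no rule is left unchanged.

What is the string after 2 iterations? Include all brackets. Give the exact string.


Step 0: XY
Step 1: X[YX]X
Step 2: X[[YX]XX]X

Answer: X[[YX]XX]X


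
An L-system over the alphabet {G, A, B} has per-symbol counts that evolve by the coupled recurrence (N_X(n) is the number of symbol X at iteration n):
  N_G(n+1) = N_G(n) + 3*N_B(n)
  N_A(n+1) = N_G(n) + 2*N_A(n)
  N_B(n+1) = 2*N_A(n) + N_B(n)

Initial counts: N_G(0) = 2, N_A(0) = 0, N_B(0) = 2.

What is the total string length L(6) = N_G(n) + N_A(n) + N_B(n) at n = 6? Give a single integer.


Step 0: N_G=2, N_A=0, N_B=2, L=4
Step 1: N_G=8, N_A=2, N_B=2, L=12
Step 2: N_G=14, N_A=12, N_B=6, L=32
Step 3: N_G=32, N_A=38, N_B=30, L=100
Step 4: N_G=122, N_A=108, N_B=106, L=336
Step 5: N_G=440, N_A=338, N_B=322, L=1100
Step 6: N_G=1406, N_A=1116, N_B=998, L=3520

Answer: 3520


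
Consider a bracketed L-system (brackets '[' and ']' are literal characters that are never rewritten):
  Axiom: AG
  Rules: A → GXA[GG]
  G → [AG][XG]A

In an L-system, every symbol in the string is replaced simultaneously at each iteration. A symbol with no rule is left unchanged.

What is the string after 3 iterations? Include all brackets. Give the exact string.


Answer: [GXA[GG][AG][XG]A][X[AG][XG]A]GXA[GG]X[AG][XG]AXGXA[GG][[AG][XG]A[AG][XG]A][[GXA[GG][AG][XG]A][X[AG][XG]A]GXA[GG][GXA[GG][AG][XG]A][X[AG][XG]A]GXA[GG]][[AG][XG]AXGXA[GG][[AG][XG]A[AG][XG]A][GXA[GG][AG][XG]A][X[AG][XG]A]GXA[GG]][X[GXA[GG][AG][XG]A][X[AG][XG]A]GXA[GG]][AG][XG]AXGXA[GG][[AG][XG]A[AG][XG]A]

Derivation:
Step 0: AG
Step 1: GXA[GG][AG][XG]A
Step 2: [AG][XG]AXGXA[GG][[AG][XG]A[AG][XG]A][GXA[GG][AG][XG]A][X[AG][XG]A]GXA[GG]
Step 3: [GXA[GG][AG][XG]A][X[AG][XG]A]GXA[GG]X[AG][XG]AXGXA[GG][[AG][XG]A[AG][XG]A][[GXA[GG][AG][XG]A][X[AG][XG]A]GXA[GG][GXA[GG][AG][XG]A][X[AG][XG]A]GXA[GG]][[AG][XG]AXGXA[GG][[AG][XG]A[AG][XG]A][GXA[GG][AG][XG]A][X[AG][XG]A]GXA[GG]][X[GXA[GG][AG][XG]A][X[AG][XG]A]GXA[GG]][AG][XG]AXGXA[GG][[AG][XG]A[AG][XG]A]


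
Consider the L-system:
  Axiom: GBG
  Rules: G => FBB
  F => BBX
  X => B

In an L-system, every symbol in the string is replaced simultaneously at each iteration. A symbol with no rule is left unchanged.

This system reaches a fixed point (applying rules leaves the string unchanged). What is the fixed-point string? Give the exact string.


Answer: BBBBBBBBBBB

Derivation:
Step 0: GBG
Step 1: FBBBFBB
Step 2: BBXBBBBBXBB
Step 3: BBBBBBBBBBB
Step 4: BBBBBBBBBBB  (unchanged — fixed point at step 3)


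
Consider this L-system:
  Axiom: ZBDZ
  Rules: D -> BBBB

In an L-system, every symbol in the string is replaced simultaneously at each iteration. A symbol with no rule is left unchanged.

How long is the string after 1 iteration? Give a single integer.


Step 0: length = 4
Step 1: length = 7

Answer: 7


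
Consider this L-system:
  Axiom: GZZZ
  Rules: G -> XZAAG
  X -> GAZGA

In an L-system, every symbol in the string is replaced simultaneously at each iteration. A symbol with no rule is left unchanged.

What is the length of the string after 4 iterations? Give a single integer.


Answer: 64

Derivation:
Step 0: length = 4
Step 1: length = 8
Step 2: length = 16
Step 3: length = 32
Step 4: length = 64


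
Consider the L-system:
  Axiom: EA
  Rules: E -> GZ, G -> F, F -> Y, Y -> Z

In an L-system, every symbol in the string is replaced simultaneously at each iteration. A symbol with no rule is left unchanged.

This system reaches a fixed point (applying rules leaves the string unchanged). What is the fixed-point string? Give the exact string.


Answer: ZZA

Derivation:
Step 0: EA
Step 1: GZA
Step 2: FZA
Step 3: YZA
Step 4: ZZA
Step 5: ZZA  (unchanged — fixed point at step 4)


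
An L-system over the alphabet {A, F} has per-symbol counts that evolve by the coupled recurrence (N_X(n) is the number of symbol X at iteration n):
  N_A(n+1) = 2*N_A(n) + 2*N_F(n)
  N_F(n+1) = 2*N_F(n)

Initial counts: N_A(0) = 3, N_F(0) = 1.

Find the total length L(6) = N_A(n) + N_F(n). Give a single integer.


Answer: 640

Derivation:
Step 0: N_A=3, N_F=1, L=4
Step 1: N_A=8, N_F=2, L=10
Step 2: N_A=20, N_F=4, L=24
Step 3: N_A=48, N_F=8, L=56
Step 4: N_A=112, N_F=16, L=128
Step 5: N_A=256, N_F=32, L=288
Step 6: N_A=576, N_F=64, L=640


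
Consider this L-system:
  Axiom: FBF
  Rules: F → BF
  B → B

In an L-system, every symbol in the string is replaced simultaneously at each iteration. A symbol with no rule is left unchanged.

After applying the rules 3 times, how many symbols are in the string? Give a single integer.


Answer: 9

Derivation:
Step 0: length = 3
Step 1: length = 5
Step 2: length = 7
Step 3: length = 9


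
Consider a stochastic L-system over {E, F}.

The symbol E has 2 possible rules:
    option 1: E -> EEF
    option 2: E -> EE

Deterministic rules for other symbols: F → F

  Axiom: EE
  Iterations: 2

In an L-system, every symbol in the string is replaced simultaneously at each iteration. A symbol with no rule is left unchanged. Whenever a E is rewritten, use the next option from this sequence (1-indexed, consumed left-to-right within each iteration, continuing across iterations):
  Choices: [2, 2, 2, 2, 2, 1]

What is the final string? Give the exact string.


Answer: EEEEEEEEF

Derivation:
Step 0: EE
Step 1: EEEE  (used choices [2, 2])
Step 2: EEEEEEEEF  (used choices [2, 2, 2, 1])


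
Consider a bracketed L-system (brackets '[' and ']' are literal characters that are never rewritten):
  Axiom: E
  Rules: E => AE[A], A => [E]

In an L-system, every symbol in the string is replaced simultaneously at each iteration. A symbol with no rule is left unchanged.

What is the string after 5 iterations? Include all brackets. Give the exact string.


Step 0: E
Step 1: AE[A]
Step 2: [E]AE[A][[E]]
Step 3: [AE[A]][E]AE[A][[E]][[AE[A]]]
Step 4: [[E]AE[A][[E]]][AE[A]][E]AE[A][[E]][[AE[A]]][[[E]AE[A][[E]]]]
Step 5: [[AE[A]][E]AE[A][[E]][[AE[A]]]][[E]AE[A][[E]]][AE[A]][E]AE[A][[E]][[AE[A]]][[[E]AE[A][[E]]]][[[AE[A]][E]AE[A][[E]][[AE[A]]]]]

Answer: [[AE[A]][E]AE[A][[E]][[AE[A]]]][[E]AE[A][[E]]][AE[A]][E]AE[A][[E]][[AE[A]]][[[E]AE[A][[E]]]][[[AE[A]][E]AE[A][[E]][[AE[A]]]]]


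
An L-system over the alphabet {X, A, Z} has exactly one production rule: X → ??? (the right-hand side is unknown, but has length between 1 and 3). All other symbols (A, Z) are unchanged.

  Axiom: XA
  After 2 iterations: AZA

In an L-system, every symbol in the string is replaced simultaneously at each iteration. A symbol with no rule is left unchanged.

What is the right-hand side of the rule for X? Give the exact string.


Answer: AZ

Derivation:
Trying X → AZ:
  Step 0: XA
  Step 1: AZA
  Step 2: AZA
Matches the given result.


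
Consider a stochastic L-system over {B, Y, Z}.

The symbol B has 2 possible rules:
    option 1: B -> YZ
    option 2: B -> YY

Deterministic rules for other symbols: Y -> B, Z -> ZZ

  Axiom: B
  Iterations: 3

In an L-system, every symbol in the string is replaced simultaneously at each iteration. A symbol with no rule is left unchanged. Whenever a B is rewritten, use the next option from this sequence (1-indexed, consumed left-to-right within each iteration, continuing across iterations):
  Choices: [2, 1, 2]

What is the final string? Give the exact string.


Step 0: B
Step 1: YY  (used choices [2])
Step 2: BB  (used choices [])
Step 3: YZYY  (used choices [1, 2])

Answer: YZYY


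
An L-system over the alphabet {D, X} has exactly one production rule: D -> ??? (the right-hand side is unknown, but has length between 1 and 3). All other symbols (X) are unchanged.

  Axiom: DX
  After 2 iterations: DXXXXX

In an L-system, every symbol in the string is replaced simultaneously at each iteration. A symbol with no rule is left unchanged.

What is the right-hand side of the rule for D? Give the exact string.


Trying D -> DXX:
  Step 0: DX
  Step 1: DXXX
  Step 2: DXXXXX
Matches the given result.

Answer: DXX


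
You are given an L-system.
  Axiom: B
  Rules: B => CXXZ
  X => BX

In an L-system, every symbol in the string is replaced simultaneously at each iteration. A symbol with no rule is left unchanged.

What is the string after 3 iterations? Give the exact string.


Step 0: B
Step 1: CXXZ
Step 2: CBXBXZ
Step 3: CCXXZBXCXXZBXZ

Answer: CCXXZBXCXXZBXZ


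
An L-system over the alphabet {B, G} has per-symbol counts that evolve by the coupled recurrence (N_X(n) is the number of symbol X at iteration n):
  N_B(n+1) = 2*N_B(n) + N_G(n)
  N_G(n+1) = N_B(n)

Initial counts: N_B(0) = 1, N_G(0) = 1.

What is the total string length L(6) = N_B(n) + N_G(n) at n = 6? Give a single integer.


Answer: 338

Derivation:
Step 0: N_B=1, N_G=1, L=2
Step 1: N_B=3, N_G=1, L=4
Step 2: N_B=7, N_G=3, L=10
Step 3: N_B=17, N_G=7, L=24
Step 4: N_B=41, N_G=17, L=58
Step 5: N_B=99, N_G=41, L=140
Step 6: N_B=239, N_G=99, L=338


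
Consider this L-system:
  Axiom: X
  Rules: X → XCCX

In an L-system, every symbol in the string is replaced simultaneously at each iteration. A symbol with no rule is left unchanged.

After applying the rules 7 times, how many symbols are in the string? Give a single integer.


Answer: 382

Derivation:
Step 0: length = 1
Step 1: length = 4
Step 2: length = 10
Step 3: length = 22
Step 4: length = 46
Step 5: length = 94
Step 6: length = 190
Step 7: length = 382


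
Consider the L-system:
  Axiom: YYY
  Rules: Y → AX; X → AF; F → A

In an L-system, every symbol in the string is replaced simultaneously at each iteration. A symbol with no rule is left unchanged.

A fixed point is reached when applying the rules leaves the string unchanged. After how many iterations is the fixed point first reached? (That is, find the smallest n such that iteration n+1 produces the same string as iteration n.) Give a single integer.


Answer: 3

Derivation:
Step 0: YYY
Step 1: AXAXAX
Step 2: AAFAAFAAF
Step 3: AAAAAAAAA
Step 4: AAAAAAAAA  (unchanged — fixed point at step 3)


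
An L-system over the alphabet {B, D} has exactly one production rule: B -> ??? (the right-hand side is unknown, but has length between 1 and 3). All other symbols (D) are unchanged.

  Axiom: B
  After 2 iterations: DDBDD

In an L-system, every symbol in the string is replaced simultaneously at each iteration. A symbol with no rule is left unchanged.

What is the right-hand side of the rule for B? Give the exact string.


Trying B -> DBD:
  Step 0: B
  Step 1: DBD
  Step 2: DDBDD
Matches the given result.

Answer: DBD


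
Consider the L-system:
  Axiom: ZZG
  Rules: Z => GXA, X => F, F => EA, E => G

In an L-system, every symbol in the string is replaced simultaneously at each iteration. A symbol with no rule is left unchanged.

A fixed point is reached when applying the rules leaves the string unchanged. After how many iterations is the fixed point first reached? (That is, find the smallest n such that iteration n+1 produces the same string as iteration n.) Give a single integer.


Answer: 4

Derivation:
Step 0: ZZG
Step 1: GXAGXAG
Step 2: GFAGFAG
Step 3: GEAAGEAAG
Step 4: GGAAGGAAG
Step 5: GGAAGGAAG  (unchanged — fixed point at step 4)


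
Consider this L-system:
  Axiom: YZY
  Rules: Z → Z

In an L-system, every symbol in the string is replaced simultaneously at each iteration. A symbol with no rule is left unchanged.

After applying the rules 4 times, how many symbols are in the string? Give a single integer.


Step 0: length = 3
Step 1: length = 3
Step 2: length = 3
Step 3: length = 3
Step 4: length = 3

Answer: 3


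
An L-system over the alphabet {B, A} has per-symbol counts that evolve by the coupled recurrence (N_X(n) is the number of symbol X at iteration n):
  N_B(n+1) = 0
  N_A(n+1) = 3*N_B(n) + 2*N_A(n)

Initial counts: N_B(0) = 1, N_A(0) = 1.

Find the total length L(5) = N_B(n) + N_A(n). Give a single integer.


Answer: 80

Derivation:
Step 0: N_B=1, N_A=1, L=2
Step 1: N_B=0, N_A=5, L=5
Step 2: N_B=0, N_A=10, L=10
Step 3: N_B=0, N_A=20, L=20
Step 4: N_B=0, N_A=40, L=40
Step 5: N_B=0, N_A=80, L=80


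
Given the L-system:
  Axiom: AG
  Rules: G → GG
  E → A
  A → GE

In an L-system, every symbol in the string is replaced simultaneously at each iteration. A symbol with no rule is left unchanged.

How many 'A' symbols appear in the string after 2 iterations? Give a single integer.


Answer: 1

Derivation:
Step 0: AG  (1 'A')
Step 1: GEGG  (0 'A')
Step 2: GGAGGGG  (1 'A')


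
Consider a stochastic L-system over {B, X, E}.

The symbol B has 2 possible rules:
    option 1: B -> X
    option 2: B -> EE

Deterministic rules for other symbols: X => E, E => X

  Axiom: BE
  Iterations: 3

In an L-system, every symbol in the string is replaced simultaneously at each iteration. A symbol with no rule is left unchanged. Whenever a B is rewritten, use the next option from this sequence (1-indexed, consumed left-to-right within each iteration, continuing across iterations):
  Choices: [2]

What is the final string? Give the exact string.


Step 0: BE
Step 1: EEX  (used choices [2])
Step 2: XXE  (used choices [])
Step 3: EEX  (used choices [])

Answer: EEX


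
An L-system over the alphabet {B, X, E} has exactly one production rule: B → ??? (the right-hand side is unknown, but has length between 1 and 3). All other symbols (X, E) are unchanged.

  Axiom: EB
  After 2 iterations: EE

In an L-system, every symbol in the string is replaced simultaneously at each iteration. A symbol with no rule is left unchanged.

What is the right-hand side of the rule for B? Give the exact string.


Answer: E

Derivation:
Trying B → E:
  Step 0: EB
  Step 1: EE
  Step 2: EE
Matches the given result.


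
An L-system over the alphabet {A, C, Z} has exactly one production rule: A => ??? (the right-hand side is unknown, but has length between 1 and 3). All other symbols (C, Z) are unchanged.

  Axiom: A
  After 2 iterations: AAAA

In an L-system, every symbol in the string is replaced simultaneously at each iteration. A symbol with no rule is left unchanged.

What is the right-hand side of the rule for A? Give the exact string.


Answer: AA

Derivation:
Trying A => AA:
  Step 0: A
  Step 1: AA
  Step 2: AAAA
Matches the given result.


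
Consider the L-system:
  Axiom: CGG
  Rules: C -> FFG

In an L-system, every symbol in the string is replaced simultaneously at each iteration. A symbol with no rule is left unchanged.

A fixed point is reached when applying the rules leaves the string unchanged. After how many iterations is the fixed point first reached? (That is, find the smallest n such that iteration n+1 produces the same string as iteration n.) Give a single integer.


Answer: 1

Derivation:
Step 0: CGG
Step 1: FFGGG
Step 2: FFGGG  (unchanged — fixed point at step 1)


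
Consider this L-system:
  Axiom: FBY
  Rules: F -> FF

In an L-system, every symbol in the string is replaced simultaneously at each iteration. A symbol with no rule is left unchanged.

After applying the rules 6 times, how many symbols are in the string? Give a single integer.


Answer: 66

Derivation:
Step 0: length = 3
Step 1: length = 4
Step 2: length = 6
Step 3: length = 10
Step 4: length = 18
Step 5: length = 34
Step 6: length = 66


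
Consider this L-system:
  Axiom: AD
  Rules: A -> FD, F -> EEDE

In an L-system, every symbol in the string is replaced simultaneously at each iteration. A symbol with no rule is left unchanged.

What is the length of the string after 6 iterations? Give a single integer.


Answer: 6

Derivation:
Step 0: length = 2
Step 1: length = 3
Step 2: length = 6
Step 3: length = 6
Step 4: length = 6
Step 5: length = 6
Step 6: length = 6


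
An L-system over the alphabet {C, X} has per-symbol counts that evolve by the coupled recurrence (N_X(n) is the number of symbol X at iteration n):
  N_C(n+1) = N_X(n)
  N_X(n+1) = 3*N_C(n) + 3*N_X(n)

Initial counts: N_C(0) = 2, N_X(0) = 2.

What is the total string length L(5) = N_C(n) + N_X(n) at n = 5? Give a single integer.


Step 0: N_C=2, N_X=2, L=4
Step 1: N_C=2, N_X=12, L=14
Step 2: N_C=12, N_X=42, L=54
Step 3: N_C=42, N_X=162, L=204
Step 4: N_C=162, N_X=612, L=774
Step 5: N_C=612, N_X=2322, L=2934

Answer: 2934


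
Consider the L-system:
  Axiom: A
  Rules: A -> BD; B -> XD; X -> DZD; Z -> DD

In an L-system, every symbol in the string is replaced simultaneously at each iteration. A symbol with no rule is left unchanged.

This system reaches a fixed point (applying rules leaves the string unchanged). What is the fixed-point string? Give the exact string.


Step 0: A
Step 1: BD
Step 2: XDD
Step 3: DZDDD
Step 4: DDDDDD
Step 5: DDDDDD  (unchanged — fixed point at step 4)

Answer: DDDDDD


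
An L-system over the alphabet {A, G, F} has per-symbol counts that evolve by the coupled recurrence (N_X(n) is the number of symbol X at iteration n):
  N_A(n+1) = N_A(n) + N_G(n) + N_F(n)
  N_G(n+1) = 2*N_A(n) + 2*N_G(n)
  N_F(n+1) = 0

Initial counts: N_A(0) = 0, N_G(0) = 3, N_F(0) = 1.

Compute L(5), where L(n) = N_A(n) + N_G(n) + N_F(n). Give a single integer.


Answer: 810

Derivation:
Step 0: N_A=0, N_G=3, N_F=1, L=4
Step 1: N_A=4, N_G=6, N_F=0, L=10
Step 2: N_A=10, N_G=20, N_F=0, L=30
Step 3: N_A=30, N_G=60, N_F=0, L=90
Step 4: N_A=90, N_G=180, N_F=0, L=270
Step 5: N_A=270, N_G=540, N_F=0, L=810


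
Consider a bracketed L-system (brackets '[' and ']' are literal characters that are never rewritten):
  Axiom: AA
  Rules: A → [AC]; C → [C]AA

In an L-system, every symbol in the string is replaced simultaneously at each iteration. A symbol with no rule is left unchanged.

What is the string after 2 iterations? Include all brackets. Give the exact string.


Step 0: AA
Step 1: [AC][AC]
Step 2: [[AC][C]AA][[AC][C]AA]

Answer: [[AC][C]AA][[AC][C]AA]


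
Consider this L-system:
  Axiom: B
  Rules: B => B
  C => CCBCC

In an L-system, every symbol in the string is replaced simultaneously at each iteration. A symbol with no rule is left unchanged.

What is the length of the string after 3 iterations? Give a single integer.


Answer: 1

Derivation:
Step 0: length = 1
Step 1: length = 1
Step 2: length = 1
Step 3: length = 1


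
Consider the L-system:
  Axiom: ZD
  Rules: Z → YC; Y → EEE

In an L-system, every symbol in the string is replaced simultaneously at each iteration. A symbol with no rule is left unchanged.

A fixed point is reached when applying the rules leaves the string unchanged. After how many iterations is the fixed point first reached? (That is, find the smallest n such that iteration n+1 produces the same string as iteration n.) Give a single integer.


Step 0: ZD
Step 1: YCD
Step 2: EEECD
Step 3: EEECD  (unchanged — fixed point at step 2)

Answer: 2


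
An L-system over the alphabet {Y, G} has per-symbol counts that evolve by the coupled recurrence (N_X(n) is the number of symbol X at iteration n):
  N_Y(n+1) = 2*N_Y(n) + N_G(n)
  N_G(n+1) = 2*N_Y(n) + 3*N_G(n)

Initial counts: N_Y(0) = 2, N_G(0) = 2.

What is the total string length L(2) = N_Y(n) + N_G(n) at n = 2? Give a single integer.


Answer: 64

Derivation:
Step 0: N_Y=2, N_G=2, L=4
Step 1: N_Y=6, N_G=10, L=16
Step 2: N_Y=22, N_G=42, L=64


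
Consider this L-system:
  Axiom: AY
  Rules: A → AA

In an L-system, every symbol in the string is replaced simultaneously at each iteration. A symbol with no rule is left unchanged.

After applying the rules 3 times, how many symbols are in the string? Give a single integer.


Step 0: length = 2
Step 1: length = 3
Step 2: length = 5
Step 3: length = 9

Answer: 9


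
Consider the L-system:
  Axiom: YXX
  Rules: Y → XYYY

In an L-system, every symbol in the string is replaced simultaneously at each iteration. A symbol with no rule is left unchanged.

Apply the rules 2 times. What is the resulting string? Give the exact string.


Answer: XXYYYXYYYXYYYXX

Derivation:
Step 0: YXX
Step 1: XYYYXX
Step 2: XXYYYXYYYXYYYXX


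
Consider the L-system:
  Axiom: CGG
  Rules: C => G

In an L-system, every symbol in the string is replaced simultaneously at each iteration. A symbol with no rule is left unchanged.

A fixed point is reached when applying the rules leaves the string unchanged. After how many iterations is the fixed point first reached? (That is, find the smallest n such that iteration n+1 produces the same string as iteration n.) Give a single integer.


Answer: 1

Derivation:
Step 0: CGG
Step 1: GGG
Step 2: GGG  (unchanged — fixed point at step 1)


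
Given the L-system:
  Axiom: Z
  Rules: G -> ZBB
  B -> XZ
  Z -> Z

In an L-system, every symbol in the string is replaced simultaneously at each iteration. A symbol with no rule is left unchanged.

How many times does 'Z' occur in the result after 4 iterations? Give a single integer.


Step 0: Z  (1 'Z')
Step 1: Z  (1 'Z')
Step 2: Z  (1 'Z')
Step 3: Z  (1 'Z')
Step 4: Z  (1 'Z')

Answer: 1


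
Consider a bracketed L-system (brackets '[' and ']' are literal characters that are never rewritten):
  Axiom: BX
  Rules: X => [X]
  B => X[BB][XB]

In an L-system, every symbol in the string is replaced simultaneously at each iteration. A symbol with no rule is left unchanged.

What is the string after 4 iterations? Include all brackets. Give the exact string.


Answer: [[[X]]][[[X]][[X][X[BB][XB]X[BB][XB]][[X]X[BB][XB]][X][X[BB][XB]X[BB][XB]][[X]X[BB][XB]]][[[X]][X][X[BB][XB]X[BB][XB]][[X]X[BB][XB]]][[X]][[X][X[BB][XB]X[BB][XB]][[X]X[BB][XB]][X][X[BB][XB]X[BB][XB]][[X]X[BB][XB]]][[[X]][X][X[BB][XB]X[BB][XB]][[X]X[BB][XB]]]][[[[X]]][[X]][[X][X[BB][XB]X[BB][XB]][[X]X[BB][XB]][X][X[BB][XB]X[BB][XB]][[X]X[BB][XB]]][[[X]][X][X[BB][XB]X[BB][XB]][[X]X[BB][XB]]]][[[[X]]]]

Derivation:
Step 0: BX
Step 1: X[BB][XB][X]
Step 2: [X][X[BB][XB]X[BB][XB]][[X]X[BB][XB]][[X]]
Step 3: [[X]][[X][X[BB][XB]X[BB][XB]][[X]X[BB][XB]][X][X[BB][XB]X[BB][XB]][[X]X[BB][XB]]][[[X]][X][X[BB][XB]X[BB][XB]][[X]X[BB][XB]]][[[X]]]
Step 4: [[[X]]][[[X]][[X][X[BB][XB]X[BB][XB]][[X]X[BB][XB]][X][X[BB][XB]X[BB][XB]][[X]X[BB][XB]]][[[X]][X][X[BB][XB]X[BB][XB]][[X]X[BB][XB]]][[X]][[X][X[BB][XB]X[BB][XB]][[X]X[BB][XB]][X][X[BB][XB]X[BB][XB]][[X]X[BB][XB]]][[[X]][X][X[BB][XB]X[BB][XB]][[X]X[BB][XB]]]][[[[X]]][[X]][[X][X[BB][XB]X[BB][XB]][[X]X[BB][XB]][X][X[BB][XB]X[BB][XB]][[X]X[BB][XB]]][[[X]][X][X[BB][XB]X[BB][XB]][[X]X[BB][XB]]]][[[[X]]]]


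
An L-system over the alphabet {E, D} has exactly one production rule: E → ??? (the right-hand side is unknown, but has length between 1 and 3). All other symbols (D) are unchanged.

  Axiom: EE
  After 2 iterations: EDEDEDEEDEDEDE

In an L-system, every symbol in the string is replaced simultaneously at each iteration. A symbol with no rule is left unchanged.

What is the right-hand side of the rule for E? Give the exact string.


Trying E → EDE:
  Step 0: EE
  Step 1: EDEEDE
  Step 2: EDEDEDEEDEDEDE
Matches the given result.

Answer: EDE


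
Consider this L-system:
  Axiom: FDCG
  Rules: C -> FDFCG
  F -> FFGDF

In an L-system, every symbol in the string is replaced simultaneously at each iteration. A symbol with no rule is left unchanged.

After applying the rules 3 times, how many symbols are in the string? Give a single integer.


Answer: 108

Derivation:
Step 0: length = 4
Step 1: length = 12
Step 2: length = 36
Step 3: length = 108


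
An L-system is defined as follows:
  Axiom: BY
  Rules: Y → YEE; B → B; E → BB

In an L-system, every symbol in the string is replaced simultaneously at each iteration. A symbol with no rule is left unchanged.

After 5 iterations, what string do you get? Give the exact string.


Answer: BYEEBBBBBBBBBBBBBBBB

Derivation:
Step 0: BY
Step 1: BYEE
Step 2: BYEEBBBB
Step 3: BYEEBBBBBBBB
Step 4: BYEEBBBBBBBBBBBB
Step 5: BYEEBBBBBBBBBBBBBBBB


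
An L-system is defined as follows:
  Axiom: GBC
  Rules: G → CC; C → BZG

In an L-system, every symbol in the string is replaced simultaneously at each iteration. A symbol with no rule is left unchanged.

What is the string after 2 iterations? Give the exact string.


Answer: BZGBZGBBZCC

Derivation:
Step 0: GBC
Step 1: CCBBZG
Step 2: BZGBZGBBZCC


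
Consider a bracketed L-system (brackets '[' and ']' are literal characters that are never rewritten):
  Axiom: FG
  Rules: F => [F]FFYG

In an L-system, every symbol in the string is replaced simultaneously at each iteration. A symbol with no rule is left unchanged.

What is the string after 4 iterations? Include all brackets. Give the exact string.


Step 0: FG
Step 1: [F]FFYGG
Step 2: [[F]FFYG][F]FFYG[F]FFYGYGG
Step 3: [[[F]FFYG][F]FFYG[F]FFYGYG][[F]FFYG][F]FFYG[F]FFYGYG[[F]FFYG][F]FFYG[F]FFYGYGYGG
Step 4: [[[[F]FFYG][F]FFYG[F]FFYGYG][[F]FFYG][F]FFYG[F]FFYGYG[[F]FFYG][F]FFYG[F]FFYGYGYG][[[F]FFYG][F]FFYG[F]FFYGYG][[F]FFYG][F]FFYG[F]FFYGYG[[F]FFYG][F]FFYG[F]FFYGYGYG[[[F]FFYG][F]FFYG[F]FFYGYG][[F]FFYG][F]FFYG[F]FFYGYG[[F]FFYG][F]FFYG[F]FFYGYGYGYGG

Answer: [[[[F]FFYG][F]FFYG[F]FFYGYG][[F]FFYG][F]FFYG[F]FFYGYG[[F]FFYG][F]FFYG[F]FFYGYGYG][[[F]FFYG][F]FFYG[F]FFYGYG][[F]FFYG][F]FFYG[F]FFYGYG[[F]FFYG][F]FFYG[F]FFYGYGYG[[[F]FFYG][F]FFYG[F]FFYGYG][[F]FFYG][F]FFYG[F]FFYGYG[[F]FFYG][F]FFYG[F]FFYGYGYGYGG


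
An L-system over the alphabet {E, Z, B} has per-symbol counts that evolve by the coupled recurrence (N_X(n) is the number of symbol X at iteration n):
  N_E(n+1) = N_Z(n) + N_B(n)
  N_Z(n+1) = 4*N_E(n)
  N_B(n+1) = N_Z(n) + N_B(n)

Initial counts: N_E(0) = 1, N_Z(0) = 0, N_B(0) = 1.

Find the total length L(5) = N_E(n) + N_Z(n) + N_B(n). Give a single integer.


Step 0: N_E=1, N_Z=0, N_B=1, L=2
Step 1: N_E=1, N_Z=4, N_B=1, L=6
Step 2: N_E=5, N_Z=4, N_B=5, L=14
Step 3: N_E=9, N_Z=20, N_B=9, L=38
Step 4: N_E=29, N_Z=36, N_B=29, L=94
Step 5: N_E=65, N_Z=116, N_B=65, L=246

Answer: 246


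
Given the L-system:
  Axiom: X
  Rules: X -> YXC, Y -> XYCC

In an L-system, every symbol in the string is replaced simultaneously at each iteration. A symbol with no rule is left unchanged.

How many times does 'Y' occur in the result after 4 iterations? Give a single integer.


Answer: 8

Derivation:
Step 0: X  (0 'Y')
Step 1: YXC  (1 'Y')
Step 2: XYCCYXCC  (2 'Y')
Step 3: YXCXYCCCCXYCCYXCCC  (4 'Y')
Step 4: XYCCYXCCYXCXYCCCCCCYXCXYCCCCXYCCYXCCCC  (8 'Y')


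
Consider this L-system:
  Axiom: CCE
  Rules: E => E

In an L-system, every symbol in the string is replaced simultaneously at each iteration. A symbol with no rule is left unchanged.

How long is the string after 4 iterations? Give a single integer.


Step 0: length = 3
Step 1: length = 3
Step 2: length = 3
Step 3: length = 3
Step 4: length = 3

Answer: 3


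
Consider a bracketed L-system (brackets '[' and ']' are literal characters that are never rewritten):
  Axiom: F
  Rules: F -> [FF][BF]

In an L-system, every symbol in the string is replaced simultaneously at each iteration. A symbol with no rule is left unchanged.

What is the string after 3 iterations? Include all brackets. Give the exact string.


Step 0: F
Step 1: [FF][BF]
Step 2: [[FF][BF][FF][BF]][B[FF][BF]]
Step 3: [[[FF][BF][FF][BF]][B[FF][BF]][[FF][BF][FF][BF]][B[FF][BF]]][B[[FF][BF][FF][BF]][B[FF][BF]]]

Answer: [[[FF][BF][FF][BF]][B[FF][BF]][[FF][BF][FF][BF]][B[FF][BF]]][B[[FF][BF][FF][BF]][B[FF][BF]]]


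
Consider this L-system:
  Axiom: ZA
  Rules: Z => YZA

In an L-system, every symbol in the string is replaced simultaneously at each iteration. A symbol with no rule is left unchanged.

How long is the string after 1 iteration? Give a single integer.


Step 0: length = 2
Step 1: length = 4

Answer: 4


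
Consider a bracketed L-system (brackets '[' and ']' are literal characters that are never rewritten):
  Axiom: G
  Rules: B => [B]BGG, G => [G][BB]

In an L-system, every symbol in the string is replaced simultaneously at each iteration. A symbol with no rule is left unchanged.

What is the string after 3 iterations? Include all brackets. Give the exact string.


Answer: [[[G][BB]][[B]BGG[B]BGG]][[[B]BGG][B]BGG[G][BB][G][BB][[B]BGG][B]BGG[G][BB][G][BB]]

Derivation:
Step 0: G
Step 1: [G][BB]
Step 2: [[G][BB]][[B]BGG[B]BGG]
Step 3: [[[G][BB]][[B]BGG[B]BGG]][[[B]BGG][B]BGG[G][BB][G][BB][[B]BGG][B]BGG[G][BB][G][BB]]


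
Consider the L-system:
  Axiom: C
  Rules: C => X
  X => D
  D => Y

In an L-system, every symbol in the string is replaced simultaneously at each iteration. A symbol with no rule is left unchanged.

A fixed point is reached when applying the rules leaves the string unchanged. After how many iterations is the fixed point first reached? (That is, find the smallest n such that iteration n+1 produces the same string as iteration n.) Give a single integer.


Answer: 3

Derivation:
Step 0: C
Step 1: X
Step 2: D
Step 3: Y
Step 4: Y  (unchanged — fixed point at step 3)


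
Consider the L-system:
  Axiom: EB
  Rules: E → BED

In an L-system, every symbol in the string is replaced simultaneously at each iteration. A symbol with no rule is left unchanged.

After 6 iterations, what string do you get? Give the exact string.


Step 0: EB
Step 1: BEDB
Step 2: BBEDDB
Step 3: BBBEDDDB
Step 4: BBBBEDDDDB
Step 5: BBBBBEDDDDDB
Step 6: BBBBBBEDDDDDDB

Answer: BBBBBBEDDDDDDB


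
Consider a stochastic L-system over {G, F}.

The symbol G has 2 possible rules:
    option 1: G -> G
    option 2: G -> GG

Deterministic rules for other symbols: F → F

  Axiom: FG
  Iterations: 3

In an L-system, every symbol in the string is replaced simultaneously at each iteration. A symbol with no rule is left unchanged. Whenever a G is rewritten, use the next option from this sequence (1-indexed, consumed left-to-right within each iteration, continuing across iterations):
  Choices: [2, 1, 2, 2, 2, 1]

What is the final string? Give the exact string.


Step 0: FG
Step 1: FGG  (used choices [2])
Step 2: FGGG  (used choices [1, 2])
Step 3: FGGGGG  (used choices [2, 2, 1])

Answer: FGGGGG


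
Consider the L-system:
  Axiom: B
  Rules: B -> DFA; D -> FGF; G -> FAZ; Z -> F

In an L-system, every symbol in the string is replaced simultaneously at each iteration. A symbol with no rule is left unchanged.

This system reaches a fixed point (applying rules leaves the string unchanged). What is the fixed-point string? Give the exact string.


Step 0: B
Step 1: DFA
Step 2: FGFFA
Step 3: FFAZFFA
Step 4: FFAFFFA
Step 5: FFAFFFA  (unchanged — fixed point at step 4)

Answer: FFAFFFA


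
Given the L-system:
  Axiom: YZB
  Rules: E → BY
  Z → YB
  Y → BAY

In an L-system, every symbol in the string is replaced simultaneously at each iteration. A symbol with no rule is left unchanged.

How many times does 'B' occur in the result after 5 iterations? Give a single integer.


Step 0: YZB  (1 'B')
Step 1: BAYYBB  (3 'B')
Step 2: BABAYBAYBB  (5 'B')
Step 3: BABABAYBABAYBB  (7 'B')
Step 4: BABABABAYBABABAYBB  (9 'B')
Step 5: BABABABABAYBABABABAYBB  (11 'B')

Answer: 11


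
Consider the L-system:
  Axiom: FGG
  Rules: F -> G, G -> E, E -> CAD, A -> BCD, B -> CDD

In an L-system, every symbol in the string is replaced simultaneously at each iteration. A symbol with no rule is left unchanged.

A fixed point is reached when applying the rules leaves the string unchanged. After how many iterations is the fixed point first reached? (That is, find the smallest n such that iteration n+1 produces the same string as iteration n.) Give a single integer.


Answer: 5

Derivation:
Step 0: FGG
Step 1: GEE
Step 2: ECADCAD
Step 3: CADCBCDDCBCDD
Step 4: CBCDDCCDDCDDCCDDCDD
Step 5: CCDDCDDCCDDCDDCCDDCDD
Step 6: CCDDCDDCCDDCDDCCDDCDD  (unchanged — fixed point at step 5)


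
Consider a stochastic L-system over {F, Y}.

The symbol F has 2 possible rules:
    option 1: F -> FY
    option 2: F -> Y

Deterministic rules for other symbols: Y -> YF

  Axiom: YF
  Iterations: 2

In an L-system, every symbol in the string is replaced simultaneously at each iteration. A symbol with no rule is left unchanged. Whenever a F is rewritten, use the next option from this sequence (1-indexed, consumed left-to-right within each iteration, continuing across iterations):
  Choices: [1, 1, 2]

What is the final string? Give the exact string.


Answer: YFFYYYF

Derivation:
Step 0: YF
Step 1: YFFY  (used choices [1])
Step 2: YFFYYYF  (used choices [1, 2])
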